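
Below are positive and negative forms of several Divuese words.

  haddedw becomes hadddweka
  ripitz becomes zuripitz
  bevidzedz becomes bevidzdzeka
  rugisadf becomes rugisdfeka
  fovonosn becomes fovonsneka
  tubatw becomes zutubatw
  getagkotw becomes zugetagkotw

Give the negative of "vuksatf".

zuvuksatf

"vuksatf" has second-to-last letter 't'. The stems whose second-to-last letter is 't' (getagkotw → zugetagkotw, ripitz → zuripitz, tubatw → zutubatw) add the prefix zu-.
So vuksatf → zuvuksatf.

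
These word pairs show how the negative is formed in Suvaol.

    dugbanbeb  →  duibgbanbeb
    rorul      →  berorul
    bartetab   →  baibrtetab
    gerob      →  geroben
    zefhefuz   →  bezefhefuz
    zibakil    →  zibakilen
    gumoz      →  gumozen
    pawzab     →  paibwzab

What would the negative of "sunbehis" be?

sunbehisen

zefhefuz and gumoz both end in -z yet inflect differently (bezefhefuz, gumozen), so the final letter is not what conditions the rule; the last vowel is.
"sunbehis" has last vowel 'i'. The one such stem in the data (zibakil → zibakilen) adds -en, so the same rule applies.
The other patterns: stems whose last vowel is 'u' add the prefix be-; stems whose last vowel is 'a' or 'e' insert -ib- after the first vowel.
So sunbehis → sunbehisen.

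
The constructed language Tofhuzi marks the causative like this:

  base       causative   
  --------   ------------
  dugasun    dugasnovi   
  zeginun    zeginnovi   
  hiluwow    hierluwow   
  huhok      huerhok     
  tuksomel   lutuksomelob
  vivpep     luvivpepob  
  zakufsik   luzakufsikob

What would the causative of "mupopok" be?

huhok and zakufsik both end in -k yet inflect differently (huerhok, luzakufsikob), so the final letter is not what conditions the rule; the last vowel is.
"mupopok" has last vowel 'o'. The stems whose last vowel is 'o' (hiluwow → hierluwow, huhok → huerhok) insert -er- after the first vowel.
The other patterns: stems whose last vowel is 'u' delete the last vowel and add -ovi; stems whose last vowel is 'e' or 'i' add lu- … -ob around the stem.
So mupopok → muerpopok.

muerpopok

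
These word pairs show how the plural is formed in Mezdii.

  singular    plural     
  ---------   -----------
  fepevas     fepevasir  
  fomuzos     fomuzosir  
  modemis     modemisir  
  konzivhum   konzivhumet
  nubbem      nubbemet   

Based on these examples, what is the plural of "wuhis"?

wuhisir

"wuhis" ends in -s. The stems ending in -s (fepevas → fepevasir, fomuzos → fomuzosir, modemis → modemisir) add -ir.
So wuhis → wuhisir.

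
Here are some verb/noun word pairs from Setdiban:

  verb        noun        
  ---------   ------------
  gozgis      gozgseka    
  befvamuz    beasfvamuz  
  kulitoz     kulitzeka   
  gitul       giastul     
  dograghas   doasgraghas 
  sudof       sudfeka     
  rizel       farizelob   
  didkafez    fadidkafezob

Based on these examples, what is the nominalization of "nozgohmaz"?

gitul and rizel both end in -l yet inflect differently (giastul, farizelob), so the final letter is not what conditions the rule; the last vowel is.
"nozgohmaz" has last vowel 'a'. The one such stem in the data (dograghas → doasgraghas) inserts -as- after the first vowel (as do befvamuz, gitul), so the same rule applies.
The other patterns: stems whose last vowel is 'e' add fa- … -ob around the stem; stems whose last vowel is 'i' or 'o' delete the last vowel and add -eka.
So nozgohmaz → noaszgohmaz.

noaszgohmaz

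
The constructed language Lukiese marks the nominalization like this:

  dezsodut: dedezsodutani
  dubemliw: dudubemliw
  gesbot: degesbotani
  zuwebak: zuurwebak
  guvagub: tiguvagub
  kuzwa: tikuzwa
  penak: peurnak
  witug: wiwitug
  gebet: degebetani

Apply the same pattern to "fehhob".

tifehhob

dezsodut and witug both have last vowel 'u' yet inflect differently (dedezsodutani, wiwitug), so the last vowel is not what conditions the rule; the final letter is.
"fehhob" ends in -b. The one such stem in the data (guvagub → tiguvagub) adds the prefix ti-, so the same rule applies.
The other patterns: stems ending in -k insert -ur- after the first vowel; stems ending in -t add de- … -ani around the stem; stems ending in -g or -w repeat the first consonant+vowel as a prefix.
So fehhob → tifehhob.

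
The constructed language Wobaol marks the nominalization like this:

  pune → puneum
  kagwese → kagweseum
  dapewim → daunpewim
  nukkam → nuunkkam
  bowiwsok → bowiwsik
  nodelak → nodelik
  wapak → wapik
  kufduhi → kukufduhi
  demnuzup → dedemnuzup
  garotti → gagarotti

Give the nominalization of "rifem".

nukkam and nodelak both have last vowel 'a' yet inflect differently (nuunkkam, nodelik), so the last vowel is not what conditions the rule; the final letter is.
"rifem" ends in -m. The stems ending in -m (dapewim → daunpewim, nukkam → nuunkkam) insert -un- after the first vowel.
The other patterns: stems ending in -e add -um; stems ending in -k change the last vowel to 'i'; stems ending in -i or -p repeat the first consonant+vowel as a prefix.
So rifem → riunfem.

riunfem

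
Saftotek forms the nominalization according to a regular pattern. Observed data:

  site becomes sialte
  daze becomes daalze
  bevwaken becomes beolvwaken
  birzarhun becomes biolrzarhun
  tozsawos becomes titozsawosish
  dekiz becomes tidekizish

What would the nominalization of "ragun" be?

raolgun

"ragun" ends in -n. The stems ending in -n (bevwaken → beolvwaken, birzarhun → biolrzarhun) insert -ol- after the first vowel.
The other patterns: stems ending in -e insert -al- after the first vowel; stems ending in -s or -z add ti- … -ish around the stem.
So ragun → raolgun.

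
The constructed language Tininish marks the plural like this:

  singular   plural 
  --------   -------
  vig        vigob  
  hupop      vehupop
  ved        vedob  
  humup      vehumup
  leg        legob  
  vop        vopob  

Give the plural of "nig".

vop and humup both end in -p yet inflect differently (vopob, vehumup), so the final letter is not what conditions the rule; the number of vowels is.
"nig" has 1 vowel. The stems with 1 vowel (vop → vopob, ved → vedob, leg → legob) add -ob.
So nig → nigob.

nigob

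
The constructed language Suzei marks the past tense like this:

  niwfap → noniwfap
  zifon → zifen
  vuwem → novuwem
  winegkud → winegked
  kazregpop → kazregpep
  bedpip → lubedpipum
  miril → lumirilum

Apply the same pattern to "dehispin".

ludehispinum

"dehispin" has last vowel 'i'. The stems whose last vowel is 'i' (bedpip → lubedpipum, miril → lumirilum) add lu- … -um around the stem.
So dehispin → ludehispinum.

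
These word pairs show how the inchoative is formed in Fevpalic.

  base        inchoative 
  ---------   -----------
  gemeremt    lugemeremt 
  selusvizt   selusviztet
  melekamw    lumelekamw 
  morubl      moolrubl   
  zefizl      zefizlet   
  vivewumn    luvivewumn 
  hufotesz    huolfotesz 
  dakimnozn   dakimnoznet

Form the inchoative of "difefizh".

difefizhet

"difefizh" has second-to-last letter 'z'. The stems whose second-to-last letter is 'z' (dakimnozn → dakimnoznet, selusvizt → selusviztet, zefizl → zefizlet) add -et.
So difefizh → difefizhet.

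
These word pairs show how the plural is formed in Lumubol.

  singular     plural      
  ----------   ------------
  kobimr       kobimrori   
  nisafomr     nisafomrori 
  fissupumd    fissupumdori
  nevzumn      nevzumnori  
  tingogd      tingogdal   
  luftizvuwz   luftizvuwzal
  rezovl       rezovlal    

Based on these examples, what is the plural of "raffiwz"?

fissupumd and tingogd both end in -d yet inflect differently (fissupumdori, tingogdal), so the final letter is not what conditions the rule; the second-to-last letter is.
"raffiwz" has second-to-last letter 'w'. The one such stem in the data (luftizvuwz → luftizvuwzal) adds -al, so the same rule applies.
So raffiwz → raffiwzal.

raffiwzal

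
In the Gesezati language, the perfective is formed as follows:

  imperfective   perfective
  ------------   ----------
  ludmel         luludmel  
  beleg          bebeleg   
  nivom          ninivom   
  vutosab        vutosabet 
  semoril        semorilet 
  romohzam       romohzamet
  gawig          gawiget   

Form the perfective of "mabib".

mabibet

ludmel and semoril both end in -l yet inflect differently (luludmel, semorilet), so the final letter is not what conditions the rule; the last vowel is.
"mabib" has last vowel 'i'. The stems whose last vowel is 'i' (semoril → semorilet, gawig → gawiget) add -et.
So mabib → mabibet.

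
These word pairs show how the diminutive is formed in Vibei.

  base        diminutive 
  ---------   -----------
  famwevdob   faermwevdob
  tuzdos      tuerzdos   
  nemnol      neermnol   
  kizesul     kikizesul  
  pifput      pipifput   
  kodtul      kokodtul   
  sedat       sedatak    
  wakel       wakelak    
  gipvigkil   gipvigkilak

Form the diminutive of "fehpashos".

nemnol and kizesul both end in -l yet inflect differently (neermnol, kikizesul), so the final letter is not what conditions the rule; the last vowel is.
"fehpashos" has last vowel 'o'. The stems whose last vowel is 'o' (famwevdob → faermwevdob, tuzdos → tuerzdos, nemnol → neermnol) insert -er- after the first vowel.
The other patterns: stems whose last vowel is 'u' repeat the first consonant+vowel as a prefix; stems whose last vowel is 'a', 'e' or 'i' add -ak.
So fehpashos → feerhpashos.

feerhpashos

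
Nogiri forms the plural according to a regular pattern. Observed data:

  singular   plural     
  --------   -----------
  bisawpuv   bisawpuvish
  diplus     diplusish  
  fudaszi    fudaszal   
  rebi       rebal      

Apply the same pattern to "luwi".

rebi and diplus both have 2 vowels yet inflect differently (rebal, diplusish), so the number of vowels is not what conditions the rule; whether the stem ends in a vowel or a consonant is.
"luwi" ends in a vowel. The stems ending in a vowel (fudaszi → fudaszal, rebi → rebal) drop the final letter and add -al.
So luwi → luwal.

luwal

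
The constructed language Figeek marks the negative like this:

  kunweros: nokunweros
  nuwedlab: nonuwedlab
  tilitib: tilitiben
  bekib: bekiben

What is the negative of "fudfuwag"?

nofudfuwag

bekib and nuwedlab both end in -b yet inflect differently (bekiben, nonuwedlab), so the final letter is not what conditions the rule; the last vowel is.
"fudfuwag" has last vowel 'a'. The one such stem in the data (nuwedlab → nonuwedlab) adds the prefix no-, so the same rule applies.
The other pattern: stems whose last vowel is 'i' add -en.
So fudfuwag → nofudfuwag.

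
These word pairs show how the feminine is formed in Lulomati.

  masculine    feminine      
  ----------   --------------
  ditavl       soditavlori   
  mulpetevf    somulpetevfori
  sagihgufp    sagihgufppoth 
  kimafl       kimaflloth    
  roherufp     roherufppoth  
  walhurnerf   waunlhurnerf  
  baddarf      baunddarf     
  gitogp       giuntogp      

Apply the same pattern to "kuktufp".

kuktufppoth

ditavl and kimafl both end in -l yet inflect differently (soditavlori, kimaflloth), so the final letter is not what conditions the rule; the second-to-last letter is.
"kuktufp" has second-to-last letter 'f'. The stems whose second-to-last letter is 'f' (sagihgufp → sagihgufppoth, kimafl → kimaflloth, roherufp → roherufppoth) double the final consonant and add -oth.
The other patterns: stems whose second-to-last letter is 'v' add so- … -ori around the stem; stems whose second-to-last letter is 'g' or 'r' insert -un- after the first vowel.
So kuktufp → kuktufppoth.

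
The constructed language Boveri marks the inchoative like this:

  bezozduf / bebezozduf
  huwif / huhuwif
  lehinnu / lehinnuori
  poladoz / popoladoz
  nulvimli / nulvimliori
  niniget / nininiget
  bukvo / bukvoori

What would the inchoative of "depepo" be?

"depepo" ends in a vowel. The stems ending in a vowel (bukvo → bukvoori, nulvimli → nulvimliori, lehinnu → lehinnuori) add -ori.
So depepo → depepoori.

depepoori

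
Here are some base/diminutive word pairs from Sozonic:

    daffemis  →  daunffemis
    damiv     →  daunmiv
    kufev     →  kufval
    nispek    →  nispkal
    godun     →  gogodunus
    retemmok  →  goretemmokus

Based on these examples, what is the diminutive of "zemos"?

gozemosus

damiv and kufev both end in -v yet inflect differently (daunmiv, kufval), so the final letter is not what conditions the rule; the last vowel is.
"zemos" has last vowel 'o'. The one such stem in the data (retemmok → goretemmokus) adds go- … -us around the stem, so the same rule applies.
So zemos → gozemosus.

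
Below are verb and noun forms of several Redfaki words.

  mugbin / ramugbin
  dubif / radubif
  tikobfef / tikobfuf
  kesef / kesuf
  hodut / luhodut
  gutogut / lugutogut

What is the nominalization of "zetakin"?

razetakin

dubif and tikobfef both end in -f yet inflect differently (radubif, tikobfuf), so the final letter is not what conditions the rule; the last vowel is.
"zetakin" has last vowel 'i'. The stems whose last vowel is 'i' (dubif → radubif, mugbin → ramugbin) add the prefix ra-.
The other patterns: stems whose last vowel is 'u' add the prefix lu-; stems whose last vowel is 'e' change the last vowel to 'u'.
So zetakin → razetakin.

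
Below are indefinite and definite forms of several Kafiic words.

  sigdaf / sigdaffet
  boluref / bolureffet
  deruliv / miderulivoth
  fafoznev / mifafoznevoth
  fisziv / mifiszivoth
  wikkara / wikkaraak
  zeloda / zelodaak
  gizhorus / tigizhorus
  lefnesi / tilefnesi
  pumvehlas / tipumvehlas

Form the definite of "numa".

numaak

boluref and fafoznev both have last vowel 'e' yet inflect differently (bolureffet, mifafoznevoth), so the last vowel is not what conditions the rule; the final letter is.
"numa" ends in -a. The stems ending in -a (wikkara → wikkaraak, zeloda → zelodaak) add -ak.
The other patterns: stems ending in -f double the final consonant and add -et; stems ending in -v add mi- … -oth around the stem; stems ending in -i or -s add the prefix ti-.
So numa → numaak.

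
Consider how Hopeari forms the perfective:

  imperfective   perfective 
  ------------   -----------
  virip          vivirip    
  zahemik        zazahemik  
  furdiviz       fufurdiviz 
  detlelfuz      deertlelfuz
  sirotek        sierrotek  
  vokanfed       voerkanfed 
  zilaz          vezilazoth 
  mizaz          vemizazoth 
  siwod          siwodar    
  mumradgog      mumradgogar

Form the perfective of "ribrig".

riribrig

furdiviz and detlelfuz both end in -z yet inflect differently (fufurdiviz, deertlelfuz), so the final letter is not what conditions the rule; the last vowel is.
"ribrig" has last vowel 'i'. The stems whose last vowel is 'i' (virip → vivirip, zahemik → zazahemik, furdiviz → fufurdiviz) repeat the first consonant+vowel as a prefix.
So ribrig → riribrig.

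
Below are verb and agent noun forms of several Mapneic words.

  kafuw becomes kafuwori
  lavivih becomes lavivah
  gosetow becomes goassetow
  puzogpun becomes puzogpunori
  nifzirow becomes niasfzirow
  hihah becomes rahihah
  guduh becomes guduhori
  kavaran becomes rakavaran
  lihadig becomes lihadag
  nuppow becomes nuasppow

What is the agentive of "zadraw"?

nifzirow and kafuw both end in -w yet inflect differently (niasfzirow, kafuwori), so the final letter is not what conditions the rule; the last vowel is.
"zadraw" has last vowel 'a'. The stems whose last vowel is 'a' (kavaran → rakavaran, hihah → rahihah) add the prefix ra-.
The other patterns: stems whose last vowel is 'o' insert -as- after the first vowel; stems whose last vowel is 'u' add -ori; stems whose last vowel is 'i' change the last vowel to 'a'.
So zadraw → razadraw.

razadraw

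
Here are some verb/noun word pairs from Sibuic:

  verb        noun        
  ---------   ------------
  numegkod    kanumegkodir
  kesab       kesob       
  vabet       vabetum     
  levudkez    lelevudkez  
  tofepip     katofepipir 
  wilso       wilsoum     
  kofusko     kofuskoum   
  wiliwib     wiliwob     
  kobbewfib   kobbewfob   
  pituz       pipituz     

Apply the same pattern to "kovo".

kovoum

levudkez and vabet both have last vowel 'e' yet inflect differently (lelevudkez, vabetum), so the last vowel is not what conditions the rule; the final letter is.
"kovo" ends in -o. The stems ending in -o (kofusko → kofuskoum, wilso → wilsoum) add -um.
The other patterns: stems ending in -z repeat the first consonant+vowel as a prefix; stems ending in -b change the last vowel to 'o'; stems ending in -d or -p add ka- … -ir around the stem.
So kovo → kovoum.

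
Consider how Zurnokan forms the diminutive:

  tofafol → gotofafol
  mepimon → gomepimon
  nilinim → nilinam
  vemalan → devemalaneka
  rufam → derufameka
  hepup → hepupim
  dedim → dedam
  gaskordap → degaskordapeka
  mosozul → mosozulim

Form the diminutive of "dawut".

hepup and gaskordap both end in -p yet inflect differently (hepupim, degaskordapeka), so the final letter is not what conditions the rule; the last vowel is.
"dawut" has last vowel 'u'. The stems whose last vowel is 'u' (mosozul → mosozulim, hepup → hepupim) add -im.
So dawut → dawutim.

dawutim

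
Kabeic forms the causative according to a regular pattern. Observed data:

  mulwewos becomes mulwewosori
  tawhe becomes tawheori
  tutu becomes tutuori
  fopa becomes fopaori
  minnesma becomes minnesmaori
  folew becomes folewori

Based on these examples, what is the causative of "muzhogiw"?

Every pair shown (mulwewos → mulwewosori, tawhe → tawheori, tutu → tutuori, …) follows the same rule: add -ori.
So muzhogiw → muzhogiwori.

muzhogiwori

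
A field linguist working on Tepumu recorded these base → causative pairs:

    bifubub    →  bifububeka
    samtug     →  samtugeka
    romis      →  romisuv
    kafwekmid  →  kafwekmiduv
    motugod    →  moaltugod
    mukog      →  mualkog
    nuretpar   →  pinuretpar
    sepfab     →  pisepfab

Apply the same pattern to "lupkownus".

lupkownuseka

kafwekmid and motugod both end in -d yet inflect differently (kafwekmiduv, moaltugod), so the final letter is not what conditions the rule; the last vowel is.
"lupkownus" has last vowel 'u'. The stems whose last vowel is 'u' (bifubub → bifububeka, samtug → samtugeka) add -eka.
The other patterns: stems whose last vowel is 'i' add -uv; stems whose last vowel is 'o' insert -al- after the first vowel; stems whose last vowel is 'a' add the prefix pi-.
So lupkownus → lupkownuseka.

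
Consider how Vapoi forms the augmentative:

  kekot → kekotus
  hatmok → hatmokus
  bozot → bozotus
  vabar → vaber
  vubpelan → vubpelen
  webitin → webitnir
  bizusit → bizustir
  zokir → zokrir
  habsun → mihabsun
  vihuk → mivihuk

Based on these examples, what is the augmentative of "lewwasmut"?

milewwasmut

vubpelan and webitin both end in -n yet inflect differently (vubpelen, webitnir), so the final letter is not what conditions the rule; the last vowel is.
"lewwasmut" has last vowel 'u'. The stems whose last vowel is 'u' (habsun → mihabsun, vihuk → mivihuk) add the prefix mi-.
The other patterns: stems whose last vowel is 'o' add -us; stems whose last vowel is 'a' change the last vowel to 'e'; stems whose last vowel is 'i' delete the last vowel and add -ir.
So lewwasmut → milewwasmut.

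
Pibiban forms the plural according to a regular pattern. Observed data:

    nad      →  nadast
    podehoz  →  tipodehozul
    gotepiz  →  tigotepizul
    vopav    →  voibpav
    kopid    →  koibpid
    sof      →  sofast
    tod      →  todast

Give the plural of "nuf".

nufast

"nuf" has 1 vowel. The stems with 1 vowel (sof → sofast, tod → todast, nad → nadast) add -ast.
So nuf → nufast.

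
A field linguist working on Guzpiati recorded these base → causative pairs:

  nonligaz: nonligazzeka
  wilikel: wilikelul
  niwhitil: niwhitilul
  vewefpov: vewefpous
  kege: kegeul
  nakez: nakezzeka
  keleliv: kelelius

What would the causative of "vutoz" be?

keleliv and niwhitil both have last vowel 'i' yet inflect differently (kelelius, niwhitilul), so the last vowel is not what conditions the rule; the final letter is.
"vutoz" ends in -z. The stems ending in -z (nonligaz → nonligazzeka, nakez → nakezzeka) double the final consonant and add -eka.
So vutoz → vutozzeka.

vutozzeka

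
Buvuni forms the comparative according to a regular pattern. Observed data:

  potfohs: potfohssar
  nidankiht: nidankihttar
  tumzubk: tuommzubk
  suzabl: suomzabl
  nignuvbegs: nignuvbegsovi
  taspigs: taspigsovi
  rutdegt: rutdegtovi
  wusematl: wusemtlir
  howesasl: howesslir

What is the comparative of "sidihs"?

sidihssar

"sidihs" has second-to-last letter 'h'. The stems whose second-to-last letter is 'h' (potfohs → potfohssar, nidankiht → nidankihttar) double the final consonant and add -ar.
The other patterns: stems whose second-to-last letter is 'b' insert -om- after the first vowel; stems whose second-to-last letter is 'g' add -ovi; stems whose second-to-last letter is 's' or 't' delete the last vowel and add -ir.
So sidihs → sidihssar.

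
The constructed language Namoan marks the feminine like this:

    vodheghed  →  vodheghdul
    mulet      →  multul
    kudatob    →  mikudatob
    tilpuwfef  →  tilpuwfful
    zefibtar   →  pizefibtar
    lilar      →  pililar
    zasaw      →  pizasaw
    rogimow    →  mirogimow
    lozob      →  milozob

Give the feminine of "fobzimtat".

pifobzimtat

zasaw and rogimow both end in -w yet inflect differently (pizasaw, mirogimow), so the final letter is not what conditions the rule; the last vowel is.
"fobzimtat" has last vowel 'a'. The stems whose last vowel is 'a' (zasaw → pizasaw, lilar → pililar, zefibtar → pizefibtar) add the prefix pi-.
The other patterns: stems whose last vowel is 'e' delete the last vowel and add -ul; stems whose last vowel is 'o' add the prefix mi-.
So fobzimtat → pifobzimtat.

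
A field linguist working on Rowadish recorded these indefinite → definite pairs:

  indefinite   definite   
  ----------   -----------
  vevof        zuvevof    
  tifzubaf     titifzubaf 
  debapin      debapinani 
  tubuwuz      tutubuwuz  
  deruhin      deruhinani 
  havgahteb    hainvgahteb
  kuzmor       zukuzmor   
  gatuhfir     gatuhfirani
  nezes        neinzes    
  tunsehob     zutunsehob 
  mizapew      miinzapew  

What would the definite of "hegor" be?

"hegor" has last vowel 'o'. The stems whose last vowel is 'o' (kuzmor → zukuzmor, tunsehob → zutunsehob, vevof → zuvevof) add the prefix zu-.
The other patterns: stems whose last vowel is 'e' insert -in- after the first vowel; stems whose last vowel is 'i' add -ani; stems whose last vowel is 'a' or 'u' repeat the first consonant+vowel as a prefix.
So hegor → zuhegor.

zuhegor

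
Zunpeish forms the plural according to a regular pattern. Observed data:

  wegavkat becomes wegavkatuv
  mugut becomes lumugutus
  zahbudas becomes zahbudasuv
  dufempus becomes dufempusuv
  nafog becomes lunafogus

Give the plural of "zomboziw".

zomboziwuv

"zomboziw" has 3 vowels. The stems with 3 vowels (wegavkat → wegavkatuv, dufempus → dufempusuv, zahbudas → zahbudasuv) add -uv.
So zomboziw → zomboziwuv.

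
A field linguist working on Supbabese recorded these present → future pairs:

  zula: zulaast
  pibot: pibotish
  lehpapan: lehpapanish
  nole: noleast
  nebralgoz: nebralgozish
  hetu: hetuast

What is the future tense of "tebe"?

lehpapan and zula both have last vowel 'a' yet inflect differently (lehpapanish, zulaast), so the last vowel is not what conditions the rule; whether the stem ends in a vowel or a consonant is.
"tebe" ends in a vowel. The stems ending in a vowel (zula → zulaast, hetu → hetuast, nole → noleast) add -ast.
So tebe → tebeast.

tebeast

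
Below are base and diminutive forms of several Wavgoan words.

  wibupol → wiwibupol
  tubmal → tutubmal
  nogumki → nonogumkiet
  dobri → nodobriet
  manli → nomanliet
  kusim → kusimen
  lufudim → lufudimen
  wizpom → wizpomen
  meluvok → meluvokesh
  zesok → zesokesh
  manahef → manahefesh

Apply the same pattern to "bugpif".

bugpifesh

nogumki and kusim both have last vowel 'i' yet inflect differently (nonogumkiet, kusimen), so the last vowel is not what conditions the rule; the final letter is.
"bugpif" ends in -f. The one such stem in the data (manahef → manahefesh) adds -esh, so the same rule applies.
So bugpif → bugpifesh.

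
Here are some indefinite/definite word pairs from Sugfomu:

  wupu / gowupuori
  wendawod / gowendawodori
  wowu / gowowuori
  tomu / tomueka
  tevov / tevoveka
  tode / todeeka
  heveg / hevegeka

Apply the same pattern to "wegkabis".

gowegkabisori

wupu and tomu both end in -u yet inflect differently (gowupuori, tomueka), so the final letter is not what conditions the rule; the first letter is.
"wegkabis" begins with w-. The stems beginning with w- (wupu → gowupuori, wendawod → gowendawodori, wowu → gowowuori) add go- … -ori around the stem.
The other pattern: stems beginning with h- or t- add -eka.
So wegkabis → gowegkabisori.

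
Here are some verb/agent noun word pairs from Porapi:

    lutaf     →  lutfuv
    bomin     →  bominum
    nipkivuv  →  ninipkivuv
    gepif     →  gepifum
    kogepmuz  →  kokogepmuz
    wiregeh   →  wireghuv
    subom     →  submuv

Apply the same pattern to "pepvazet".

"pepvazet" has last vowel 'e'. The one such stem in the data (wiregeh → wireghuv) deletes the last vowel and adds -uv (as do subom, lutaf), so the same rule applies.
The other patterns: stems whose last vowel is 'i' add -um; stems whose last vowel is 'u' repeat the first consonant+vowel as a prefix.
So pepvazet → pepvaztuv.

pepvaztuv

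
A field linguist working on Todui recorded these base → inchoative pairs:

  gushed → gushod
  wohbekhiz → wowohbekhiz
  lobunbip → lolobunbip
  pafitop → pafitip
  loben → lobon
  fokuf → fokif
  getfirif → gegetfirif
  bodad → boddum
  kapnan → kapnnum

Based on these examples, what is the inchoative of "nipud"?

bodad and gushed both end in -d yet inflect differently (boddum, gushod), so the final letter is not what conditions the rule; the last vowel is.
"nipud" has last vowel 'u'. The one such stem in the data (fokuf → fokif) changes the last vowel to 'i' (as does pafitop), so the same rule applies.
So nipud → nipid.

nipid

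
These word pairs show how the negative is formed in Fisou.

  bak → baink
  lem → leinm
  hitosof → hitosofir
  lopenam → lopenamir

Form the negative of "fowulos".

lem and lopenam both end in -m yet inflect differently (leinm, lopenamir), so the final letter is not what conditions the rule; the number of vowels is.
"fowulos" has 3 vowels. The stems with 3 vowels (hitosof → hitosofir, lopenam → lopenamir) add -ir.
The other pattern: stems with 1 vowel insert -in- after the first vowel.
So fowulos → fowulosir.

fowulosir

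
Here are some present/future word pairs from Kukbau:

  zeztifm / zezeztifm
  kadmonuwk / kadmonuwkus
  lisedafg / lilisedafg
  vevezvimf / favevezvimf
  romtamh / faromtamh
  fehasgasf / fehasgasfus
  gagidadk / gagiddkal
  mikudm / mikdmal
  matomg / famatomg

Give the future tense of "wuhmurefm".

wuwuhmurefm

"wuhmurefm" has second-to-last letter 'f'. The stems whose second-to-last letter is 'f' (zeztifm → zezeztifm, lisedafg → lilisedafg) repeat the first consonant+vowel as a prefix.
So wuhmurefm → wuwuhmurefm.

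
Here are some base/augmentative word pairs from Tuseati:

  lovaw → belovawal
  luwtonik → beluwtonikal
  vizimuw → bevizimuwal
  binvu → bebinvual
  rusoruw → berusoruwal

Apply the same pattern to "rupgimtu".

Every pair shown (lovaw → belovawal, luwtonik → beluwtonikal, vizimuw → bevizimuwal, …) follows the same rule: add be- … -al around the stem.
So rupgimtu → berupgimtual.

berupgimtual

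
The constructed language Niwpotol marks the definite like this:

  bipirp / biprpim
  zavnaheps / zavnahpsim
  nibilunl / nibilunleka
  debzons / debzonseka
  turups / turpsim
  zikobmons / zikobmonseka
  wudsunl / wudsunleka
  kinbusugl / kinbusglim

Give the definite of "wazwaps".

wazwpsim

zikobmons and turups both end in -s yet inflect differently (zikobmonseka, turpsim), so the final letter is not what conditions the rule; the second-to-last letter is.
"wazwaps" has second-to-last letter 'p'. The stems whose second-to-last letter is 'p' (turups → turpsim, zavnaheps → zavnahpsim) delete the last vowel and add -im.
So wazwaps → wazwpsim.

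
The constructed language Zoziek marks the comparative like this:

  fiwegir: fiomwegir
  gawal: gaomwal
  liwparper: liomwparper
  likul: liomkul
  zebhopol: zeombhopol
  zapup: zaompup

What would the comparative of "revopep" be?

Every pair shown (fiwegir → fiomwegir, gawal → gaomwal, liwparper → liomwparper, …) follows the same rule: insert -om- after the first vowel.
So revopep → reomvopep.

reomvopep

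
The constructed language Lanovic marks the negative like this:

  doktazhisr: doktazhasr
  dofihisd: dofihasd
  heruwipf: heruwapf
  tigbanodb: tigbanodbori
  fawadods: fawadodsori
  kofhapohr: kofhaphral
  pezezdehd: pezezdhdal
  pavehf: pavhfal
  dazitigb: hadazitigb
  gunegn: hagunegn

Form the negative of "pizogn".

hapizogn

doktazhisr and kofhapohr both end in -r yet inflect differently (doktazhasr, kofhaphral), so the final letter is not what conditions the rule; the second-to-last letter is.
"pizogn" has second-to-last letter 'g'. The stems whose second-to-last letter is 'g' (dazitigb → hadazitigb, gunegn → hagunegn) add the prefix ha-.
So pizogn → hapizogn.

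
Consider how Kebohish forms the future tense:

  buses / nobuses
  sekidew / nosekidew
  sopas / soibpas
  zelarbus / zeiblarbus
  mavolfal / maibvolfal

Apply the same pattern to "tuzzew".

notuzzew

buses and sopas both end in -s yet inflect differently (nobuses, soibpas), so the final letter is not what conditions the rule; the last vowel is.
"tuzzew" has last vowel 'e'. The stems whose last vowel is 'e' (buses → nobuses, sekidew → nosekidew) add the prefix no-.
The other pattern: stems whose last vowel is 'a' or 'u' insert -ib- after the first vowel.
So tuzzew → notuzzew.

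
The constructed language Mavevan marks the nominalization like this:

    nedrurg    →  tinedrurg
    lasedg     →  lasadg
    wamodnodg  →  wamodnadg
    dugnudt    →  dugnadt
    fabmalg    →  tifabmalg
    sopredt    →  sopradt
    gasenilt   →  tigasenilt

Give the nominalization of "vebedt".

vebadt

"vebedt" has second-to-last letter 'd'. The stems whose second-to-last letter is 'd' (sopredt → sopradt, wamodnodg → wamodnadg, dugnudt → dugnadt) change the last vowel to 'a'.
So vebedt → vebadt.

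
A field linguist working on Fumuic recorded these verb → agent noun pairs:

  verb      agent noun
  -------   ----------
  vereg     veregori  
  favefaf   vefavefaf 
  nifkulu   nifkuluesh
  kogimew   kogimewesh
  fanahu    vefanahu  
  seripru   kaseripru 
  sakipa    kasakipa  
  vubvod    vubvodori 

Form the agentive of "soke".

kasoke

seripru and nifkulu both end in -u yet inflect differently (kaseripru, nifkuluesh), so the final letter is not what conditions the rule; the first letter is.
"soke" begins with s-. The stems beginning with s- (sakipa → kasakipa, seripru → kaseripru) add the prefix ka-.
The other patterns: stems beginning with k- or n- add -esh; stems beginning with v- add -ori; stems beginning with f- add the prefix ve-.
So soke → kasoke.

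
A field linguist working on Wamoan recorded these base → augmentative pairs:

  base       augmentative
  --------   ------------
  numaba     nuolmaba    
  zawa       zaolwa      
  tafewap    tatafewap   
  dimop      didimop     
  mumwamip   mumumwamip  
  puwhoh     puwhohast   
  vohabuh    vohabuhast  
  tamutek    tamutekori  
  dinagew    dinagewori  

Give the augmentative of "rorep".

numaba and tafewap both have last vowel 'a' yet inflect differently (nuolmaba, tatafewap), so the last vowel is not what conditions the rule; the final letter is.
"rorep" ends in -p. The stems ending in -p (tafewap → tatafewap, dimop → didimop, mumwamip → mumumwamip) repeat the first consonant+vowel as a prefix.
The other patterns: stems ending in -a insert -ol- after the first vowel; stems ending in -h add -ast; stems ending in -k or -w add -ori.
So rorep → rororep.

rororep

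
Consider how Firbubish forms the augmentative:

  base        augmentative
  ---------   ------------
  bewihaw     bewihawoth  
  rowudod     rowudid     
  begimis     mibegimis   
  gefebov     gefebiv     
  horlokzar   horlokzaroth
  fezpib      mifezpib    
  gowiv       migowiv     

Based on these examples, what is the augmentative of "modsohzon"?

modsohzin

"modsohzon" has last vowel 'o'. The stems whose last vowel is 'o' (rowudod → rowudid, gefebov → gefebiv) change the last vowel to 'i'.
The other patterns: stems whose last vowel is 'a' add -oth; stems whose last vowel is 'i' add the prefix mi-.
So modsohzon → modsohzin.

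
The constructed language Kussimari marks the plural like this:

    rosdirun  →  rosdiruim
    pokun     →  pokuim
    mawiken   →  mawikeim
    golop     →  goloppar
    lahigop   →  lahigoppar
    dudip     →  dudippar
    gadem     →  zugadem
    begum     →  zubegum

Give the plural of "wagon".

wagoim

mawiken and gadem both have last vowel 'e' yet inflect differently (mawikeim, zugadem), so the last vowel is not what conditions the rule; the final letter is.
"wagon" ends in -n. The stems ending in -n (rosdirun → rosdiruim, pokun → pokuim, mawiken → mawikeim) drop the final letter and add -im.
The other patterns: stems ending in -p double the final consonant and add -ar; stems ending in -m add the prefix zu-.
So wagon → wagoim.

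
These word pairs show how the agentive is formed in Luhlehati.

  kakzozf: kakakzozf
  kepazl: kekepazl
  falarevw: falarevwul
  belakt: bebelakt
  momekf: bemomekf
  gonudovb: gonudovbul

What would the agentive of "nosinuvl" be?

"nosinuvl" has second-to-last letter 'v'. The stems whose second-to-last letter is 'v' (falarevw → falarevwul, gonudovb → gonudovbul) add -ul.
So nosinuvl → nosinuvlul.

nosinuvlul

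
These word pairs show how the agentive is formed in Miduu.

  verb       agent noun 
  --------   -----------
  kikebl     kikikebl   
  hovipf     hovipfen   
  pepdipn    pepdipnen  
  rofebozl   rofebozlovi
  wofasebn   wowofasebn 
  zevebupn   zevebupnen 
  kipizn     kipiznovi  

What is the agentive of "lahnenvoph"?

lahnenvophen

zevebupn and kipizn both end in -n yet inflect differently (zevebupnen, kipiznovi), so the final letter is not what conditions the rule; the second-to-last letter is.
"lahnenvoph" has second-to-last letter 'p'. The stems whose second-to-last letter is 'p' (zevebupn → zevebupnen, pepdipn → pepdipnen, hovipf → hovipfen) add -en.
The other patterns: stems whose second-to-last letter is 'z' add -ovi; stems whose second-to-last letter is 'b' repeat the first consonant+vowel as a prefix.
So lahnenvoph → lahnenvophen.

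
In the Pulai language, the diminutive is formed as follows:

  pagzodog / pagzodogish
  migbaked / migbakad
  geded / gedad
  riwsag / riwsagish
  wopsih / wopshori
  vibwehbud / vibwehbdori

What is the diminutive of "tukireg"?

"tukireg" has last vowel 'e'. The stems whose last vowel is 'e' (migbaked → migbakad, geded → gedad) change the last vowel to 'a'.
The other patterns: stems whose last vowel is 'i' or 'u' delete the last vowel and add -ori; stems whose last vowel is 'a' or 'o' add -ish.
So tukireg → tukirag.

tukirag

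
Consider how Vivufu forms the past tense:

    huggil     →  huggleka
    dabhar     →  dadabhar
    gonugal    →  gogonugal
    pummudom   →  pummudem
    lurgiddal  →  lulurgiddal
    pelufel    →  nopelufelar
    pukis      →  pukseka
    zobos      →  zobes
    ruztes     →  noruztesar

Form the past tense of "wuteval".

ruztes and zobos both end in -s yet inflect differently (noruztesar, zobes), so the final letter is not what conditions the rule; the last vowel is.
"wuteval" has last vowel 'a'. The stems whose last vowel is 'a' (lurgiddal → lulurgiddal, gonugal → gogonugal, dabhar → dadabhar) repeat the first consonant+vowel as a prefix.
The other patterns: stems whose last vowel is 'e' add no- … -ar around the stem; stems whose last vowel is 'o' change the last vowel to 'e'; stems whose last vowel is 'i' delete the last vowel and add -eka.
So wuteval → wuwuteval.

wuwuteval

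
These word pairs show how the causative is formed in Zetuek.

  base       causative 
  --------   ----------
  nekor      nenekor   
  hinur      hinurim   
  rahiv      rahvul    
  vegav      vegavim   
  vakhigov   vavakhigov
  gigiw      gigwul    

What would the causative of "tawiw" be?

rahiv and vakhigov both end in -v yet inflect differently (rahvul, vavakhigov), so the final letter is not what conditions the rule; the last vowel is.
"tawiw" has last vowel 'i'. The stems whose last vowel is 'i' (rahiv → rahvul, gigiw → gigwul) delete the last vowel and add -ul.
The other patterns: stems whose last vowel is 'o' repeat the first consonant+vowel as a prefix; stems whose last vowel is 'a' or 'u' add -im.
So tawiw → tawwul.

tawwul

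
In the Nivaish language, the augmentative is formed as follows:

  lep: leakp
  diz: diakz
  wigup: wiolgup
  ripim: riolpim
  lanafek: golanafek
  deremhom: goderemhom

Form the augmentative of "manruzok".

gomanruzok

lep and wigup both end in -p yet inflect differently (leakp, wiolgup), so the final letter is not what conditions the rule; the number of vowels is.
"manruzok" has 3 vowels. The stems with 3 vowels (lanafek → golanafek, deremhom → goderemhom) add the prefix go-.
The other patterns: stems with 1 vowel insert -ak- after the first vowel; stems with 2 vowels insert -ol- after the first vowel.
So manruzok → gomanruzok.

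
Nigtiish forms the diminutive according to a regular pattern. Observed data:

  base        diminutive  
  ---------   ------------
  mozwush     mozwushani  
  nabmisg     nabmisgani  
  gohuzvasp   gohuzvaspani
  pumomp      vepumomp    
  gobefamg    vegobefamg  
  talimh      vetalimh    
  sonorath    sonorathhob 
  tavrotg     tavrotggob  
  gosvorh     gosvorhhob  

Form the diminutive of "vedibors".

gohuzvasp and pumomp both end in -p yet inflect differently (gohuzvaspani, vepumomp), so the final letter is not what conditions the rule; the second-to-last letter is.
"vedibors" has second-to-last letter 'r'. The one such stem in the data (gosvorh → gosvorhhob) doubles the final consonant and adds -ob (as do sonorath, tavrotg), so the same rule applies.
The other patterns: stems whose second-to-last letter is 's' add -ani; stems whose second-to-last letter is 'm' add the prefix ve-.
So vedibors → vediborssob.

vediborssob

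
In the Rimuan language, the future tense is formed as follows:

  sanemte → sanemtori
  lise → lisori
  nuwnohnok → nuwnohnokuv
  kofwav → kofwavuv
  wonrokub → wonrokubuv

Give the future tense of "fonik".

fonikuv

sanemte and nuwnohnok both have 3 vowels yet inflect differently (sanemtori, nuwnohnokuv), so the number of vowels is not what conditions the rule; whether the stem ends in a vowel or a consonant is.
"fonik" ends in a consonant. The stems ending in a consonant (nuwnohnok → nuwnohnokuv, kofwav → kofwavuv, wonrokub → wonrokubuv) add -uv.
The other pattern: stems ending in a vowel drop the final letter and add -ori.
So fonik → fonikuv.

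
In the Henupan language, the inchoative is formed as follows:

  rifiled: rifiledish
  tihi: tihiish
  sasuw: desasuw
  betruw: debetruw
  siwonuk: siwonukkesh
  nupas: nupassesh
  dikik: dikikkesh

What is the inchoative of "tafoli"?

sasuw and siwonuk both have last vowel 'u' yet inflect differently (desasuw, siwonukkesh), so the last vowel is not what conditions the rule; the final letter is.
"tafoli" ends in -i. The one such stem in the data (tihi → tihiish) adds -ish, so the same rule applies.
The other patterns: stems ending in -w add the prefix de-; stems ending in -k or -s double the final consonant and add -esh.
So tafoli → tafoliish.

tafoliish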